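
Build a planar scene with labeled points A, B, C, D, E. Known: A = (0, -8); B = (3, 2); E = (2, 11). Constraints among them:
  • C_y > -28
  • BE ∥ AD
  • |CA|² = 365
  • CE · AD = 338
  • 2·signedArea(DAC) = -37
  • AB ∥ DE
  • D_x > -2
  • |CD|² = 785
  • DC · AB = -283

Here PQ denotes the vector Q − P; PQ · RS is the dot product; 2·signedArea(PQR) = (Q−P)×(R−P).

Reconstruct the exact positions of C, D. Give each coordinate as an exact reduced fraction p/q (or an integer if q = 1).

C = (-2, -27)
D = (-1, 1)

1. D_x = -1  [AB ∥ DE ∩ BE ∥ AD]
2. D_y = 1  [AB ∥ DE ∩ BE ∥ AD]
   → D = (-1, 1)
3. C_x = -2  [CE · AD = 338 ∩ 2·signedArea(DAC) = -37]
4. C_y = -27  [CE · AD = 338 ∩ 2·signedArea(DAC) = -37]
   → C = (-2, -27)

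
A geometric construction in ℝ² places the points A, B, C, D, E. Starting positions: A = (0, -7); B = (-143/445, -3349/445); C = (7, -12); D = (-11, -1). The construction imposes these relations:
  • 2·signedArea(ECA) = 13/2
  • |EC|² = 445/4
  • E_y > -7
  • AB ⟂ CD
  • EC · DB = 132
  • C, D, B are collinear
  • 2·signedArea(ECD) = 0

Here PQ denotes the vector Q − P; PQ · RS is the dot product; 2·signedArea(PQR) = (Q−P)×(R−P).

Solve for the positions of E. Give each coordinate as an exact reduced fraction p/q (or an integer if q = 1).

E = (-2, -13/2)

1. E_x = -2  [2·signedArea(ECD) = 0 ∩ EC · DB = 132]
2. E_y = -13/2  [2·signedArea(ECD) = 0 ∩ EC · DB = 132]
   → E = (-2, -13/2)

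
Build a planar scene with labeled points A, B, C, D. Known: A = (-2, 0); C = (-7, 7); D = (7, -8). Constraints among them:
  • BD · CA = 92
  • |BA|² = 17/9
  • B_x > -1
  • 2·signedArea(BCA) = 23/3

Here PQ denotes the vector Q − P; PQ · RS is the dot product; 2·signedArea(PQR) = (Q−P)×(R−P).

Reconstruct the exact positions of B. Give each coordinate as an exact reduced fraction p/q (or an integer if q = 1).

1. B_x = -2/3  [2·signedArea(BCA) = 23/3 ∩ BD · CA = 92]
2. B_y = -1/3  [2·signedArea(BCA) = 23/3 ∩ BD · CA = 92]
   → B = (-2/3, -1/3)

B = (-2/3, -1/3)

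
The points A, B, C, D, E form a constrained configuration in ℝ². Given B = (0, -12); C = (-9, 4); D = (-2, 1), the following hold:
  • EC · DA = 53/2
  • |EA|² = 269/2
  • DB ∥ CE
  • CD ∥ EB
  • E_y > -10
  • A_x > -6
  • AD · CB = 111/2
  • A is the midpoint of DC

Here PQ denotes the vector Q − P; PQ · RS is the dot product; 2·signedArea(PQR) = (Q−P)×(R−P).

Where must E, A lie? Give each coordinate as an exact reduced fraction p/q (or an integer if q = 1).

1. E_x = -7  [CD ∥ EB ∩ DB ∥ CE]
2. E_y = -9  [CD ∥ EB ∩ DB ∥ CE]
   → E = (-7, -9)
3. A_x = -11/2  [A is the midpoint of DC]
4. A_y = 5/2  [A is the midpoint of DC]
   → A = (-11/2, 5/2)

A = (-11/2, 5/2)
E = (-7, -9)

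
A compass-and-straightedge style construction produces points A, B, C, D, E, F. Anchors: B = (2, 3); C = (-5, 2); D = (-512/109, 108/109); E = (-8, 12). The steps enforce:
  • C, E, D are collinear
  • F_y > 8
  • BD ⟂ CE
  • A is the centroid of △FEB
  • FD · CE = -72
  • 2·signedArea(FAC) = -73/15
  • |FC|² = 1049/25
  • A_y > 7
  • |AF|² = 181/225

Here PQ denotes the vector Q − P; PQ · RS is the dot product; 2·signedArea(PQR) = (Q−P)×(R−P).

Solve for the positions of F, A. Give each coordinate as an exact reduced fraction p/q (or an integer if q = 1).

1. F_x = -4  [line 3·x + -10·y + 96 = 0 ∩ |FC|² = 1049/25]
2. F_y = 42/5  [line 3·x + -10·y + 96 = 0 ∩ |FC|² = 1049/25]
   → F = (-4, 42/5)
3. A_x = -10/3  [A is the centroid of △FEB]
4. A_y = 39/5  [A is the centroid of △FEB]
   → A = (-10/3, 39/5)

A = (-10/3, 39/5)
F = (-4, 42/5)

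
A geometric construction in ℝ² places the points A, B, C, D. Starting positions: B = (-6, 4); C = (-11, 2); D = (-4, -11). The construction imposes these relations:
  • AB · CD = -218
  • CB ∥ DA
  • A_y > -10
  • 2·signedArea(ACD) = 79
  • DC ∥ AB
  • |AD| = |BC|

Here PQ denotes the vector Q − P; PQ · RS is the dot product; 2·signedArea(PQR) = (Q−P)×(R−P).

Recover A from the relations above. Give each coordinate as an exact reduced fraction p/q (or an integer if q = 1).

1. A_x = 1  [DC ∥ AB ∩ CB ∥ DA]
2. A_y = -9  [DC ∥ AB ∩ CB ∥ DA]
   → A = (1, -9)

A = (1, -9)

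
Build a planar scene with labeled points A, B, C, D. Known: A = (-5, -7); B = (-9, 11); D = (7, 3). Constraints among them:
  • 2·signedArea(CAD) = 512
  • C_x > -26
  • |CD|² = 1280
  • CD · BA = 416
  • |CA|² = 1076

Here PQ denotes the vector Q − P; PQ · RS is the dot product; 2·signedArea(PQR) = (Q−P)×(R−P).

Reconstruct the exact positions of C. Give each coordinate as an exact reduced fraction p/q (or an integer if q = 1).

1. C_x = -25  [CD · BA = 416 ∩ 2·signedArea(CAD) = 512]
2. C_y = 19  [CD · BA = 416 ∩ 2·signedArea(CAD) = 512]
   → C = (-25, 19)

C = (-25, 19)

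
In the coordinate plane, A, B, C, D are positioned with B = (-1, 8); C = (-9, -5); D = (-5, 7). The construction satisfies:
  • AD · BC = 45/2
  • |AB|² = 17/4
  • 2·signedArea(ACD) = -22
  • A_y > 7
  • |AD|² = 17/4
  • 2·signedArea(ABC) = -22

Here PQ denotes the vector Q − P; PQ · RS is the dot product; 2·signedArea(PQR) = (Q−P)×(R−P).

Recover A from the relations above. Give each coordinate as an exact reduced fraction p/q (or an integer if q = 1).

A = (-3, 15/2)

1. A_x = -3  [AD · BC = 45/2 ∩ 2·signedArea(ACD) = -22]
2. A_y = 15/2  [AD · BC = 45/2 ∩ 2·signedArea(ACD) = -22]
   → A = (-3, 15/2)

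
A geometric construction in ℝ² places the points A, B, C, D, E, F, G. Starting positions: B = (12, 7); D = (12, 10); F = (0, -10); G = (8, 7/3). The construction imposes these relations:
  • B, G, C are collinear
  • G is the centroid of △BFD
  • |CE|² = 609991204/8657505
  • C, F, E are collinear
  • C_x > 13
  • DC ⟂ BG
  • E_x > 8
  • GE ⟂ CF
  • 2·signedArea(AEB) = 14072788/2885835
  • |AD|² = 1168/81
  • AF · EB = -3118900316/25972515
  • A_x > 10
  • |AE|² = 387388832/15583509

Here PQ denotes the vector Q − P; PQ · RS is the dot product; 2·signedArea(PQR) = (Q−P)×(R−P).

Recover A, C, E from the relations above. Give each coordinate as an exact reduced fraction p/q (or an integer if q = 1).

1. C_x = 1146/85  [B, G, C are collinear ∩ DC ⟂ BG]
2. C_y = 742/85  [B, G, C are collinear ∩ DC ⟂ BG]
   → C = (1146/85, 742/85)
3. E_x = 8251964/961945  [C, F, E are collinear ∩ GE ⟂ CF]
4. E_y = 5532034/2885835  [C, F, E are collinear ∩ GE ⟂ CF]
   → E = (8251964/961945, 5532034/2885835)
5. A_x = 32/3  [2·signedArea(AEB) = 14072788/2885835 ∩ AF · EB = -3118900316/25972515]
6. A_y = 58/9  [2·signedArea(AEB) = 14072788/2885835 ∩ AF · EB = -3118900316/25972515]
   → A = (32/3, 58/9)

A = (32/3, 58/9)
C = (1146/85, 742/85)
E = (8251964/961945, 5532034/2885835)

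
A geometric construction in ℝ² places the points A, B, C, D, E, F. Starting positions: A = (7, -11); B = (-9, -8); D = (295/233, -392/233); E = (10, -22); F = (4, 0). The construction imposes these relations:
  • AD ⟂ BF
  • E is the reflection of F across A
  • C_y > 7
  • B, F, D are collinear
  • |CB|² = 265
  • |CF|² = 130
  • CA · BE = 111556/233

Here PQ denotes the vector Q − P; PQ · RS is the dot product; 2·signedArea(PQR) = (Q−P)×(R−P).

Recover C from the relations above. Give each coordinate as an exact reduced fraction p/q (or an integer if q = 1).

C = (-1041/233, 1779/233)

1. C_x = -1041/233  [line -19·x + 14·y + -44685/233 = 0 ∩ |CB|² = 265]
2. C_y = 1779/233  [line -19·x + 14·y + -44685/233 = 0 ∩ |CB|² = 265]
   → C = (-1041/233, 1779/233)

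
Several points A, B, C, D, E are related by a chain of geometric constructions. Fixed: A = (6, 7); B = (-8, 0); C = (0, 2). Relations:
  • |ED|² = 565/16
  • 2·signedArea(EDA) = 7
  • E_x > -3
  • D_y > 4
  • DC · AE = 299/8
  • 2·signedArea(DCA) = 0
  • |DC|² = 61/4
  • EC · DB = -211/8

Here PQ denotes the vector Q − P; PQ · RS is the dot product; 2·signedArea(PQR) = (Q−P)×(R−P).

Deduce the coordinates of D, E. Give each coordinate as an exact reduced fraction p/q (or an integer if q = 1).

1. D_x = 3  [line -5·x + 6·y + -12 = 0 ∩ |DC|² = 61/4]
2. D_y = 9/2  [line -5·x + 6·y + -12 = 0 ∩ |DC|² = 61/4]
   → D = (3, 9/2)
3. E_x = -5/2  [2·signedArea(EDA) = 7 ∩ DC · AE = 299/8]
4. E_y = 9/4  [2·signedArea(EDA) = 7 ∩ DC · AE = 299/8]
   → E = (-5/2, 9/4)

D = (3, 9/2)
E = (-5/2, 9/4)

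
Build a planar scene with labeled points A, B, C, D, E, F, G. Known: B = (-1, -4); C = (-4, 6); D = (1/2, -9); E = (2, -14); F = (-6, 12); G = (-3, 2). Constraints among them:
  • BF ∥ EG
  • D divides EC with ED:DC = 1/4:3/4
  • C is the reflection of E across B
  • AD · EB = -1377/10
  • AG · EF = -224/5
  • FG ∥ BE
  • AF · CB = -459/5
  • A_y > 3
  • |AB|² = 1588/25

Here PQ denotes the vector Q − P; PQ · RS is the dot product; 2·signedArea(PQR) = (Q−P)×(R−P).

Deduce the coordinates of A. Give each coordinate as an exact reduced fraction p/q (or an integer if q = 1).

1. A_x = -17/5  [AG · EF = -224/5 ∩ AF · CB = -459/5]
2. A_y = 18/5  [AG · EF = -224/5 ∩ AF · CB = -459/5]
   → A = (-17/5, 18/5)

A = (-17/5, 18/5)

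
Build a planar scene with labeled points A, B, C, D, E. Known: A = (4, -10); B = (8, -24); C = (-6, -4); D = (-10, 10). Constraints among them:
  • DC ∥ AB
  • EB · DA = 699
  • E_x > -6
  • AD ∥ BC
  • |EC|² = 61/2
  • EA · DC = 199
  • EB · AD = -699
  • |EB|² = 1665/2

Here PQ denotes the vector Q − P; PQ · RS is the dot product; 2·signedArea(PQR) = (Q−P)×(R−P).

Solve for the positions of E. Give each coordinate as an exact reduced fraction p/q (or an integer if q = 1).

1. E_x = -11/2  [EB · DA = 699 ∩ EA · DC = 199]
2. E_y = 3/2  [EB · DA = 699 ∩ EA · DC = 199]
   → E = (-11/2, 3/2)

E = (-11/2, 3/2)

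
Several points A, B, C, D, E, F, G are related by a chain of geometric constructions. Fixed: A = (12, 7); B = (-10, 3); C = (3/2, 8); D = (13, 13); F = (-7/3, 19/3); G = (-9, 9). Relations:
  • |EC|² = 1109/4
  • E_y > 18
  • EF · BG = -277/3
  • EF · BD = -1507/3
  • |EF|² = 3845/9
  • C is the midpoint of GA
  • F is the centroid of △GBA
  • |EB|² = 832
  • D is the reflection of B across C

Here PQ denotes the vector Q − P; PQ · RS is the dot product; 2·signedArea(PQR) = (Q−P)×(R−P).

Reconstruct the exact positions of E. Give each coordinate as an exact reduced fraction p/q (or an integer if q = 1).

1. E_x = 14  [EF · BG = -277/3 ∩ EF · BD = -1507/3]
2. E_y = 19  [EF · BG = -277/3 ∩ EF · BD = -1507/3]
   → E = (14, 19)

E = (14, 19)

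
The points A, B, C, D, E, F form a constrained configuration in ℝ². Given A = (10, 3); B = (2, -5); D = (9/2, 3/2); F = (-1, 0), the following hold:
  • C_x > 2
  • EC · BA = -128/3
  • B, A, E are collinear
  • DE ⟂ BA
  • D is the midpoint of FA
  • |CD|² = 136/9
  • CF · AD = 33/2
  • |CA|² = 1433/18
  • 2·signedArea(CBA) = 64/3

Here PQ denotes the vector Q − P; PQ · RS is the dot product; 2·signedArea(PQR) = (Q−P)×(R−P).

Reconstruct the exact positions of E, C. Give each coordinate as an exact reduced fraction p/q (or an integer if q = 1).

1. E_x = 13/2  [B, A, E are collinear ∩ DE ⟂ BA]
2. E_y = -1/2  [B, A, E are collinear ∩ DE ⟂ BA]
   → E = (13/2, -1/2)
3. C_x = 5/2  [2·signedArea(CBA) = 64/3 ∩ CF · AD = 33/2]
4. C_y = -11/6  [2·signedArea(CBA) = 64/3 ∩ CF · AD = 33/2]
   → C = (5/2, -11/6)

C = (5/2, -11/6)
E = (13/2, -1/2)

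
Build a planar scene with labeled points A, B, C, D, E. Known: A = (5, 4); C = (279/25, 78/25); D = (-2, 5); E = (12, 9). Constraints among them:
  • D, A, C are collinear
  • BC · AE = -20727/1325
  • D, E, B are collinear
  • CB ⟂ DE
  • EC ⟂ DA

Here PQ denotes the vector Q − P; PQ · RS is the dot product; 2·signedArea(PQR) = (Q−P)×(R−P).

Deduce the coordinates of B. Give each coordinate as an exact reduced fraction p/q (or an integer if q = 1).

1. B_x = 12813/1325  [D, E, B are collinear ∩ CB ⟂ DE]
2. B_y = 11043/1325  [D, E, B are collinear ∩ CB ⟂ DE]
   → B = (12813/1325, 11043/1325)

B = (12813/1325, 11043/1325)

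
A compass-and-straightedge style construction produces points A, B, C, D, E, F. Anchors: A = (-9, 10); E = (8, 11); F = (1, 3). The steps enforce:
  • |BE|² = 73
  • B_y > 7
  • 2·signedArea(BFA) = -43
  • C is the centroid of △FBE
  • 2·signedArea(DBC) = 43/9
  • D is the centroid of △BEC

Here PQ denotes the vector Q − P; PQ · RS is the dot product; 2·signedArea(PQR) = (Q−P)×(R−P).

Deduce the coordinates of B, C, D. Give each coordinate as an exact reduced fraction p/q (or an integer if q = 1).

1. B_x = 0  [line -7·x + -10·y + 80 = 0 ∩ |BE|² = 73]
2. B_y = 8  [line -7·x + -10·y + 80 = 0 ∩ |BE|² = 73]
   → B = (0, 8)
3. C_x = 3  [C is the centroid of △FBE]
4. C_y = 22/3  [C is the centroid of △FBE]
   → C = (3, 22/3)
5. D_x = 11/3  [D is the centroid of △BEC]
6. D_y = 79/9  [D is the centroid of △BEC]
   → D = (11/3, 79/9)

B = (0, 8)
C = (3, 22/3)
D = (11/3, 79/9)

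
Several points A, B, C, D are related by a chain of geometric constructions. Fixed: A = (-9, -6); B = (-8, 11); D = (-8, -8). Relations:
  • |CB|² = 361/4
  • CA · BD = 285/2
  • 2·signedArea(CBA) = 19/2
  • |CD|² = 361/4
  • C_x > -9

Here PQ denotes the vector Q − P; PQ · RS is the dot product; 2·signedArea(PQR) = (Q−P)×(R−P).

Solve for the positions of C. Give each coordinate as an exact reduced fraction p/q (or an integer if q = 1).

1. C_x = -8  [CA · BD = 285/2 ∩ 2·signedArea(CBA) = 19/2]
2. C_y = 3/2  [CA · BD = 285/2 ∩ 2·signedArea(CBA) = 19/2]
   → C = (-8, 3/2)

C = (-8, 3/2)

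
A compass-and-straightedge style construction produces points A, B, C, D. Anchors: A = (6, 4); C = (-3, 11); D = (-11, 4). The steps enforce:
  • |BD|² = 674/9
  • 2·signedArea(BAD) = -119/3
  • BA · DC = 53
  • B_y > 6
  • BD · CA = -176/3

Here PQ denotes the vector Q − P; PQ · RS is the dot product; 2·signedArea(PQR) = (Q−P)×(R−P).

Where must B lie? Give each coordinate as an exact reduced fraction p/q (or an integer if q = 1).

B = (-8/3, 19/3)

1. B_x = -8/3  [BD · CA = -176/3 ∩ 2·signedArea(BAD) = -119/3]
2. B_y = 19/3  [BD · CA = -176/3 ∩ 2·signedArea(BAD) = -119/3]
   → B = (-8/3, 19/3)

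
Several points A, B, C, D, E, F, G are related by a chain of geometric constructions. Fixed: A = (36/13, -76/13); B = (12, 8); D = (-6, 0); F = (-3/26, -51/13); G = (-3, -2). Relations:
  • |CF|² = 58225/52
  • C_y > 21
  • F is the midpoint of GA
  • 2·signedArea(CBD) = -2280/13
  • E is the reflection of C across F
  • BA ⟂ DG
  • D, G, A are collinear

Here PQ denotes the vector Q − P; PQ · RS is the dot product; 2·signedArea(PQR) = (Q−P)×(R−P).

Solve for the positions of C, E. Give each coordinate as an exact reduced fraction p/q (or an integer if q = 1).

1. C_x = 276/13  [line 8·x + -18·y + 2904/13 = 0 ∩ |CF|² = 58225/52]
2. C_y = 284/13  [line 8·x + -18·y + 2904/13 = 0 ∩ |CF|² = 58225/52]
   → C = (276/13, 284/13)
3. E_x = -279/13  [E is the reflection of C across F]
4. E_y = -386/13  [E is the reflection of C across F]
   → E = (-279/13, -386/13)

C = (276/13, 284/13)
E = (-279/13, -386/13)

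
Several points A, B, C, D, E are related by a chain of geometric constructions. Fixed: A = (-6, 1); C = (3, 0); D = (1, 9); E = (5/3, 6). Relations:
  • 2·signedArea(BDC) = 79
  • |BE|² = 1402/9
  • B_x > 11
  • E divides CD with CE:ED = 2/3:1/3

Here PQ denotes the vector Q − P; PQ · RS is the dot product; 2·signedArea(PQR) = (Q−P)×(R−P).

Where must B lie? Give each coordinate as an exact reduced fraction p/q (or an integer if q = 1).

1. B_x = 12  [line 9·x + 2·y + -106 = 0 ∩ |BE|² = 1402/9]
2. B_y = -1  [line 9·x + 2·y + -106 = 0 ∩ |BE|² = 1402/9]
   → B = (12, -1)

B = (12, -1)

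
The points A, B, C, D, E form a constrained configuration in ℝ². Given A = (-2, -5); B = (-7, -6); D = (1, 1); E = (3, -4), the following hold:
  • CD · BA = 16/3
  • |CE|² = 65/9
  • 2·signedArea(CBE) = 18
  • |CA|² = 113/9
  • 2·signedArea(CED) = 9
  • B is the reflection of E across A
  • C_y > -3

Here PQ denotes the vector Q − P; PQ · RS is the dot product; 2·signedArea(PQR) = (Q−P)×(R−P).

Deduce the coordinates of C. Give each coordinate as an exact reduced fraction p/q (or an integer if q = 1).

C = (2/3, -8/3)

1. C_x = 2/3  [2·signedArea(CBE) = 18 ∩ 2·signedArea(CED) = 9]
2. C_y = -8/3  [2·signedArea(CBE) = 18 ∩ 2·signedArea(CED) = 9]
   → C = (2/3, -8/3)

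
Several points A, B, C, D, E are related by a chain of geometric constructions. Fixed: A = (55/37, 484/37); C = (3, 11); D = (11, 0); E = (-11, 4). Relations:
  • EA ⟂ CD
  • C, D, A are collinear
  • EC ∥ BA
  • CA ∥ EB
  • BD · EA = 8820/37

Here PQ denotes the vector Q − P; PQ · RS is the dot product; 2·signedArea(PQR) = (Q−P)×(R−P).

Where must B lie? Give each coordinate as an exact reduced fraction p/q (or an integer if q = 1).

1. B_x = -463/37  [EC ∥ BA ∩ CA ∥ EB]
2. B_y = 225/37  [EC ∥ BA ∩ CA ∥ EB]
   → B = (-463/37, 225/37)

B = (-463/37, 225/37)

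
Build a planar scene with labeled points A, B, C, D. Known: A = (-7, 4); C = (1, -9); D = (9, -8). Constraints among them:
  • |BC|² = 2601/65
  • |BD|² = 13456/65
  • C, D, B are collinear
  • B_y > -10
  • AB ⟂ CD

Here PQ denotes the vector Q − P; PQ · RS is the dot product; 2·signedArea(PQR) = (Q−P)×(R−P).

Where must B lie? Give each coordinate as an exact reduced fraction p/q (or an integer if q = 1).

B = (-343/65, -636/65)

1. B_x = -343/65  [C, D, B are collinear ∩ AB ⟂ CD]
2. B_y = -636/65  [C, D, B are collinear ∩ AB ⟂ CD]
   → B = (-343/65, -636/65)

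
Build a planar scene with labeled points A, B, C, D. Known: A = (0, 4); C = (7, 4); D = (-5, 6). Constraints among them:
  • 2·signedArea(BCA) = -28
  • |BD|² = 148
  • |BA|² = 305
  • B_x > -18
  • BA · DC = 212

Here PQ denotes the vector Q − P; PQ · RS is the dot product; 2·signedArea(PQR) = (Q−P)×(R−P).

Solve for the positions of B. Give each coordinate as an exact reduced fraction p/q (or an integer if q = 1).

1. B_x = -17  [2·signedArea(BCA) = -28 ∩ BA · DC = 212]
2. B_y = 8  [2·signedArea(BCA) = -28 ∩ BA · DC = 212]
   → B = (-17, 8)

B = (-17, 8)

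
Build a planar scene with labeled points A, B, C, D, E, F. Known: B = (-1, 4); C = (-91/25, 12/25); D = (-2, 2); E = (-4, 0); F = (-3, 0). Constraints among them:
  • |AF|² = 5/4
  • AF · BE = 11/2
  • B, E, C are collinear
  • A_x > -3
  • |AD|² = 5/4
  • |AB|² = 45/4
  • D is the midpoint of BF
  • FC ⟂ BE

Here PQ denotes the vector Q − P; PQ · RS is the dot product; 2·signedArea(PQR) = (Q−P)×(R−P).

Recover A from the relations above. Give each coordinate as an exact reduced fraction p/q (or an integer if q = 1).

A = (-5/2, 1)

1. A_x = -5/2  [line 3·x + 4·y + 7/2 = 0 ∩ |AB|² = 45/4]
2. A_y = 1  [line 3·x + 4·y + 7/2 = 0 ∩ |AB|² = 45/4]
   → A = (-5/2, 1)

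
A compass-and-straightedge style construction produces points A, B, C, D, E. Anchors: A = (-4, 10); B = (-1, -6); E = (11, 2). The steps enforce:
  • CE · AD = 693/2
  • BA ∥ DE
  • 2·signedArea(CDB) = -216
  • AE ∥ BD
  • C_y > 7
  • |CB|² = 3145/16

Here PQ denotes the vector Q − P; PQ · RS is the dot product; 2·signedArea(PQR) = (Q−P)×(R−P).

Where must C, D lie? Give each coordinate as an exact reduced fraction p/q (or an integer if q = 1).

1. D_x = 14  [BA ∥ DE ∩ AE ∥ BD]
2. D_y = -14  [BA ∥ DE ∩ AE ∥ BD]
   → D = (14, -14)
3. C_x = -1/4  [CE · AD = 693/2 ∩ 2·signedArea(CDB) = -216]
4. C_y = 8  [CE · AD = 693/2 ∩ 2·signedArea(CDB) = -216]
   → C = (-1/4, 8)

C = (-1/4, 8)
D = (14, -14)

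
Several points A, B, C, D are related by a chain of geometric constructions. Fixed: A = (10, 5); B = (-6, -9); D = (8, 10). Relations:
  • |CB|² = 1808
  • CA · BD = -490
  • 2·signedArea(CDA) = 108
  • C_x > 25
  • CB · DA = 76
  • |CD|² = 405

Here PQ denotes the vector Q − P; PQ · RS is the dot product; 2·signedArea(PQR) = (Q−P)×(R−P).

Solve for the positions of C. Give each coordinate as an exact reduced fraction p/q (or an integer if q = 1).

C = (26, 19)

1. C_x = 26  [CA · BD = -490 ∩ CB · DA = 76]
2. C_y = 19  [CA · BD = -490 ∩ CB · DA = 76]
   → C = (26, 19)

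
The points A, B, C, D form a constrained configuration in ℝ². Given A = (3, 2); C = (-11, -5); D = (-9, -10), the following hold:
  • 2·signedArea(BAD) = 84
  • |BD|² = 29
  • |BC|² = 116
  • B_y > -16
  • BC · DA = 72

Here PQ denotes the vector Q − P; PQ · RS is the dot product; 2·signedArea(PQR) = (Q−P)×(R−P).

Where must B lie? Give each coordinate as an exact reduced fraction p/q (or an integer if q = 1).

B = (-7, -15)

1. B_x = -7  [2·signedArea(BAD) = 84 ∩ BC · DA = 72]
2. B_y = -15  [2·signedArea(BAD) = 84 ∩ BC · DA = 72]
   → B = (-7, -15)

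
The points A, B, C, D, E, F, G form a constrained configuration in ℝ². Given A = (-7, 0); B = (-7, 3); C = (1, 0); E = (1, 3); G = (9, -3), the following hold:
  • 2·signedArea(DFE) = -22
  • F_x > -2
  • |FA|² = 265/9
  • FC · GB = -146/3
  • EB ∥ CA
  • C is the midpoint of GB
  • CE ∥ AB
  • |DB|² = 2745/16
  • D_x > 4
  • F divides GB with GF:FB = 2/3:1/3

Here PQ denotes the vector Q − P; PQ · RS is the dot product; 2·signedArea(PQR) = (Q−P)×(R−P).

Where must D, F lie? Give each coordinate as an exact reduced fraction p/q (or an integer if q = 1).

1. F_x = -5/3  [F divides GB with GF:FB = 2/3:1/3]
2. F_y = 1  [F divides GB with GF:FB = 2/3:1/3]
   → F = (-5/3, 1)
3. D_x = 5  [line -2·x + 8/3·y + 16 = 0 ∩ |DB|² = 2745/16]
4. D_y = -9/4  [line -2·x + 8/3·y + 16 = 0 ∩ |DB|² = 2745/16]
   → D = (5, -9/4)

D = (5, -9/4)
F = (-5/3, 1)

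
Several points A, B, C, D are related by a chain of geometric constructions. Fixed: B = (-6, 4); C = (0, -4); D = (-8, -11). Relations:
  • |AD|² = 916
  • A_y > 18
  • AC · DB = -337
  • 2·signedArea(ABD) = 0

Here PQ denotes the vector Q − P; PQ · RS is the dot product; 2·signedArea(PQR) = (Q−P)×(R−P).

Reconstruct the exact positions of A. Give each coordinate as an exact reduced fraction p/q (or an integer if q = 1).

A = (-4, 19)

1. A_x = -4  [2·signedArea(ABD) = 0 ∩ AC · DB = -337]
2. A_y = 19  [2·signedArea(ABD) = 0 ∩ AC · DB = -337]
   → A = (-4, 19)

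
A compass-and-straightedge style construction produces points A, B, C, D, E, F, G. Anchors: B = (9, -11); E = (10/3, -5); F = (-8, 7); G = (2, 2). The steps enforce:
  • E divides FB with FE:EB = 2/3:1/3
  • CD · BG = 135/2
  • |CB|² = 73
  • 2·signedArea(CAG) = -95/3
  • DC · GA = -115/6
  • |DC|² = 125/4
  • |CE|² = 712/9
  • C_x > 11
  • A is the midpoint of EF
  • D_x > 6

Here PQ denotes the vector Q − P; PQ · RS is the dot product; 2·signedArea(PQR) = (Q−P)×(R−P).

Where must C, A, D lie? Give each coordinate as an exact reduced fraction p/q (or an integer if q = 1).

1. A_x = -7/3  [A is the midpoint of EF]
2. A_y = 1  [A is the midpoint of EF]
   → A = (-7/3, 1)
3. C_x = 12  [line -1·x + 13/3·y + 25 = 0 ∩ |CE|² = 712/9]
4. C_y = -3  [line -1·x + 13/3·y + 25 = 0 ∩ |CE|² = 712/9]
   → C = (12, -3)
5. D_x = 7  [DC · GA = -115/6 ∩ CD · BG = 135/2]
6. D_y = -1/2  [DC · GA = -115/6 ∩ CD · BG = 135/2]
   → D = (7, -1/2)

A = (-7/3, 1)
C = (12, -3)
D = (7, -1/2)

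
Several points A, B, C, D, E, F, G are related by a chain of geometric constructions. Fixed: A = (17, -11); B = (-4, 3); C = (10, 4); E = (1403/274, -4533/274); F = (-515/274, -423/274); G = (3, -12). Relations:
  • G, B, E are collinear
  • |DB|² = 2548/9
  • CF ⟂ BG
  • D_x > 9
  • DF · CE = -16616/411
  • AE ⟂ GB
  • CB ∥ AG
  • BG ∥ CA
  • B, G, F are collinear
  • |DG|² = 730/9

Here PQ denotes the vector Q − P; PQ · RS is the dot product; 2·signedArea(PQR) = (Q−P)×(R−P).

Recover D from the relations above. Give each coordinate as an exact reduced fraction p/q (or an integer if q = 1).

D = (10, -19/3)

1. D_x = 10  [line 1337/274·x + 5629/274·y + 66841/822 = 0 ∩ |DG|² = 730/9]
2. D_y = -19/3  [line 1337/274·x + 5629/274·y + 66841/822 = 0 ∩ |DG|² = 730/9]
   → D = (10, -19/3)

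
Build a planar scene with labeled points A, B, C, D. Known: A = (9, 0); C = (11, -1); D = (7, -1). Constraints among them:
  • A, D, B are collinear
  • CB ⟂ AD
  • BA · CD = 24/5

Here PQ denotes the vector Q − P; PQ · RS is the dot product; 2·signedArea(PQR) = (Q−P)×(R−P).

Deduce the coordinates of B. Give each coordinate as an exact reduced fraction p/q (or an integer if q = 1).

1. B_x = 51/5  [A, D, B are collinear ∩ CB ⟂ AD]
2. B_y = 3/5  [A, D, B are collinear ∩ CB ⟂ AD]
   → B = (51/5, 3/5)

B = (51/5, 3/5)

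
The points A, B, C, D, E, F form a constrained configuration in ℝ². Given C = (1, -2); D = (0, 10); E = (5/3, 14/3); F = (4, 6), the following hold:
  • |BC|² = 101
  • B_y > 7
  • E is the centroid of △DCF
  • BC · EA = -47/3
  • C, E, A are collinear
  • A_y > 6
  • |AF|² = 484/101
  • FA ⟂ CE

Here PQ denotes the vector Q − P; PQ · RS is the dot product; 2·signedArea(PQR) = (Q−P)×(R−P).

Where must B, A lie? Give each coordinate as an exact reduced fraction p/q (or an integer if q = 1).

1. A_x = 184/101  [C, E, A are collinear ∩ FA ⟂ CE]
2. A_y = 628/101  [C, E, A are collinear ∩ FA ⟂ CE]
   → A = (184/101, 628/101)
3. B_x = 2  [line -47/303·x + -470/303·y + 3854/303 = 0 ∩ |BC|² = 101]
4. B_y = 8  [line -47/303·x + -470/303·y + 3854/303 = 0 ∩ |BC|² = 101]
   → B = (2, 8)

A = (184/101, 628/101)
B = (2, 8)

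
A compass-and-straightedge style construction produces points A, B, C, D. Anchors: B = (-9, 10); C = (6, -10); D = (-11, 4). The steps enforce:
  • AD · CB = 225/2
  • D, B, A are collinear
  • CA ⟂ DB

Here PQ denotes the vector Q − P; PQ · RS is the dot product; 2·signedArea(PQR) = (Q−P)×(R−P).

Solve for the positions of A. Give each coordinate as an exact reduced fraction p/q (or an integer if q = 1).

A = (-27/2, -7/2)

1. A_x = -27/2  [D, B, A are collinear ∩ CA ⟂ DB]
2. A_y = -7/2  [D, B, A are collinear ∩ CA ⟂ DB]
   → A = (-27/2, -7/2)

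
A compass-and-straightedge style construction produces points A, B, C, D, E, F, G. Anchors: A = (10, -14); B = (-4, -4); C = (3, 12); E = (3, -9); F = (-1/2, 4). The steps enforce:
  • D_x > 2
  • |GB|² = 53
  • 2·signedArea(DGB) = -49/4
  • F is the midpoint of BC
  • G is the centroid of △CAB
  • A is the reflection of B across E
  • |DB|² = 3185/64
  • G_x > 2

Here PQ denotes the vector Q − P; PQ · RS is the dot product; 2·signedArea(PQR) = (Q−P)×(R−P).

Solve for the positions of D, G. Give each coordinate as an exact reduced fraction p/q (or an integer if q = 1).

1. G_x = 3  [G is the centroid of △CAB]
2. G_y = -2  [G is the centroid of △CAB]
   → G = (3, -2)
3. D_x = 17/8  [line 2·x + -7·y + -31/4 = 0 ∩ |DB|² = 3185/64]
4. D_y = -1/2  [line 2·x + -7·y + -31/4 = 0 ∩ |DB|² = 3185/64]
   → D = (17/8, -1/2)

D = (17/8, -1/2)
G = (3, -2)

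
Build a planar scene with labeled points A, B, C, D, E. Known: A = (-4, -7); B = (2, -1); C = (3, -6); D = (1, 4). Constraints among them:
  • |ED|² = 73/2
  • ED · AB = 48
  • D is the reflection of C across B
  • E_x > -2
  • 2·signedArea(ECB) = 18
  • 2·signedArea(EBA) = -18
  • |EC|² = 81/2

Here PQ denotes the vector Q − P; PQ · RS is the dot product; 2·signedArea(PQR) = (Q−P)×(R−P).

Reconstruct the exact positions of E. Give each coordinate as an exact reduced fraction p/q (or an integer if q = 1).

E = (-3/2, -3/2)

1. E_x = -3/2  [ED · AB = 48 ∩ 2·signedArea(EBA) = -18]
2. E_y = -3/2  [ED · AB = 48 ∩ 2·signedArea(EBA) = -18]
   → E = (-3/2, -3/2)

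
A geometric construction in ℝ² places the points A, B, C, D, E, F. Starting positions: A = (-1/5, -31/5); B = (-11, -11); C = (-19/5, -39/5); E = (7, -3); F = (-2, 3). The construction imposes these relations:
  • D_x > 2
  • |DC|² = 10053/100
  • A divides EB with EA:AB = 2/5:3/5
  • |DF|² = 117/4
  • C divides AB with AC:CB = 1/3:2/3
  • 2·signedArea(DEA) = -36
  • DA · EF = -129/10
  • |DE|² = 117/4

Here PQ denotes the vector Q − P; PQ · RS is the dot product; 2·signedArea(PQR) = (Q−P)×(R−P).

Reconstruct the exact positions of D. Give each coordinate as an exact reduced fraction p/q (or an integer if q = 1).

1. D_x = 5/2  [DA · EF = -129/10 ∩ 2·signedArea(DEA) = -36]
2. D_y = 0  [DA · EF = -129/10 ∩ 2·signedArea(DEA) = -36]
   → D = (5/2, 0)

D = (5/2, 0)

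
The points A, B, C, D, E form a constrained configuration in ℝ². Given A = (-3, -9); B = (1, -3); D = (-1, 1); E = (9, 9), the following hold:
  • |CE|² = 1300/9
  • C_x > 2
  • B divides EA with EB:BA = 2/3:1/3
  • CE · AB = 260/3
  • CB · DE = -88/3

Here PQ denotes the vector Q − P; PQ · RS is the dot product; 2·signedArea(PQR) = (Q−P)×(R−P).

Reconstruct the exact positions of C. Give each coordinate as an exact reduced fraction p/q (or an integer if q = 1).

C = (7/3, -1)

1. C_x = 7/3  [CB · DE = -88/3 ∩ CE · AB = 260/3]
2. C_y = -1  [CB · DE = -88/3 ∩ CE · AB = 260/3]
   → C = (7/3, -1)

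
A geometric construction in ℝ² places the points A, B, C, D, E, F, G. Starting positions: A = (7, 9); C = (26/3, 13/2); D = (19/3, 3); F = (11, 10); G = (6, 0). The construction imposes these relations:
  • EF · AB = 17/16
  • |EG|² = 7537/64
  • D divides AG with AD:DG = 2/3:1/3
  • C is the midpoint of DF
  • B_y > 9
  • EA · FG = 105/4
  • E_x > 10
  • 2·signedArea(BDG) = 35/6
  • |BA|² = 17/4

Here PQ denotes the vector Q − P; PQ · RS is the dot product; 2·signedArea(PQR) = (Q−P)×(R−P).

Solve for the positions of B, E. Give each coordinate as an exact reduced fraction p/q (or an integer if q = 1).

B = (9, 19/2)
E = (21/2, 79/8)

1. B_x = 9  [line 3·x + -1/3·y + -143/6 = 0 ∩ |BA|² = 17/4]
2. B_y = 19/2  [line 3·x + -1/3·y + -143/6 = 0 ∩ |BA|² = 17/4]
   → B = (9, 19/2)
3. E_x = 21/2  [EA · FG = 105/4 ∩ EF · AB = 17/16]
4. E_y = 79/8  [EA · FG = 105/4 ∩ EF · AB = 17/16]
   → E = (21/2, 79/8)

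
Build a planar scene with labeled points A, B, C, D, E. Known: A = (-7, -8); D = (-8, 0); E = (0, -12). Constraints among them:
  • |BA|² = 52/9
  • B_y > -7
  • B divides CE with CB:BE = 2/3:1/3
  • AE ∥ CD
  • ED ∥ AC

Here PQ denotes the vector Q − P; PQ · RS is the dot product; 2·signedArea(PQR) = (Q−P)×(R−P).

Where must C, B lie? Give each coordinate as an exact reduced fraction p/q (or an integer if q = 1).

B = (-5, -20/3)
C = (-15, 4)

1. C_x = -15  [AE ∥ CD ∩ ED ∥ AC]
2. C_y = 4  [AE ∥ CD ∩ ED ∥ AC]
   → C = (-15, 4)
3. B_x = -5  [B divides CE with CB:BE = 2/3:1/3]
4. B_y = -20/3  [B divides CE with CB:BE = 2/3:1/3]
   → B = (-5, -20/3)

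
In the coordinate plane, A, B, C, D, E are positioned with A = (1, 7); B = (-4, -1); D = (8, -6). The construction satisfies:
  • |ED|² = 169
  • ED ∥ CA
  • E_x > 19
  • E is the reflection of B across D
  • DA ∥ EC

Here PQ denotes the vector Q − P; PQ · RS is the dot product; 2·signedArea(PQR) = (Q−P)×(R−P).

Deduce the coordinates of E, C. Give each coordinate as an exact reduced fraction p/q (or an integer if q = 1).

1. E_x = 20  [E is the reflection of B across D]
2. E_y = -11  [E is the reflection of B across D]
   → E = (20, -11)
3. C_x = 13  [ED ∥ CA ∩ DA ∥ EC]
4. C_y = 2  [ED ∥ CA ∩ DA ∥ EC]
   → C = (13, 2)

C = (13, 2)
E = (20, -11)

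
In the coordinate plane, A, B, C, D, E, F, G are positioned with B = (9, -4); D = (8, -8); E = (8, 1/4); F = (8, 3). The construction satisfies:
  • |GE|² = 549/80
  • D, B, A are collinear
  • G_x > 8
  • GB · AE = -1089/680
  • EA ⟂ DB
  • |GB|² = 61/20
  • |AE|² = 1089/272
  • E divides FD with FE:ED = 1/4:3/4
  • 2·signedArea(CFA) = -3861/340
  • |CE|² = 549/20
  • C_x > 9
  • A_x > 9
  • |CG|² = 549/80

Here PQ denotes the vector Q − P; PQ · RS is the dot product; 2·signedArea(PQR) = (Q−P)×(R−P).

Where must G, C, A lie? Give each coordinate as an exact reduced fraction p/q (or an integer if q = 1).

A = (169/17, -4/17)
C = (46/5, -97/20)
G = (43/5, -23/10)

1. A_x = 169/17  [D, B, A are collinear ∩ EA ⟂ DB]
2. A_y = -4/17  [D, B, A are collinear ∩ EA ⟂ DB]
   → A = (169/17, -4/17)
3. G_x = 43/5  [line 33/17·x + -33/68·y + -12111/680 = 0 ∩ |GB|² = 61/20]
4. G_y = -23/10  [line 33/17·x + -33/68·y + -12111/680 = 0 ∩ |GB|² = 61/20]
   → G = (43/5, -23/10)
5. C_x = 46/5  [line 55/17·x + 33/17·y + -407/20 = 0 ∩ |CG|² = 549/80]
6. C_y = -97/20  [line 55/17·x + 33/17·y + -407/20 = 0 ∩ |CG|² = 549/80]
   → C = (46/5, -97/20)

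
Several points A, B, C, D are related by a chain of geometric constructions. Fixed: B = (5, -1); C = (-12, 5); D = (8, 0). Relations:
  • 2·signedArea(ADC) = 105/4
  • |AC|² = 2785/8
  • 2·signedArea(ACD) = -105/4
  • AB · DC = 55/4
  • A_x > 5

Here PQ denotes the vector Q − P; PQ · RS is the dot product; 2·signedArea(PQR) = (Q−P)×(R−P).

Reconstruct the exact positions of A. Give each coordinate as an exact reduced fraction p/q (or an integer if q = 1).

1. A_x = 23/4  [2·signedArea(ADC) = 105/4 ∩ AB · DC = 55/4]
2. A_y = -3/4  [2·signedArea(ADC) = 105/4 ∩ AB · DC = 55/4]
   → A = (23/4, -3/4)

A = (23/4, -3/4)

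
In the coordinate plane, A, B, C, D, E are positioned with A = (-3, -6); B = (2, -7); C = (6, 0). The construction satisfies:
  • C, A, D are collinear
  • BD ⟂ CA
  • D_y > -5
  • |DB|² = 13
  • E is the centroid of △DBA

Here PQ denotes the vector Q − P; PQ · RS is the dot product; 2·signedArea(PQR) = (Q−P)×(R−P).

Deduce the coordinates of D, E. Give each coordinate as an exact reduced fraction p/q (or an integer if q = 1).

1. D_x = 0  [C, A, D are collinear ∩ BD ⟂ CA]
2. D_y = -4  [C, A, D are collinear ∩ BD ⟂ CA]
   → D = (0, -4)
3. E_x = -1/3  [E is the centroid of △DBA]
4. E_y = -17/3  [E is the centroid of △DBA]
   → E = (-1/3, -17/3)

D = (0, -4)
E = (-1/3, -17/3)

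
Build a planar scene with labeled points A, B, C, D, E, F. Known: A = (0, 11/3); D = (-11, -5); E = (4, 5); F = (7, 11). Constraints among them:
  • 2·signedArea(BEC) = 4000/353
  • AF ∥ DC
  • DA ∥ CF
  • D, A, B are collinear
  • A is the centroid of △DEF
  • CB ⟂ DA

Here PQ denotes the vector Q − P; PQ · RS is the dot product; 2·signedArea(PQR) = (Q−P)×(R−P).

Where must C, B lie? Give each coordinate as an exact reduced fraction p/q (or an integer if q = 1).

1. C_x = -4  [DA ∥ CF ∩ AF ∥ DC]
2. C_y = 7/3  [DA ∥ CF ∩ AF ∥ DC]
   → C = (-4, 7/3)
3. B_x = -1100/353  [D, A, B are collinear ∩ CB ⟂ DA]
4. B_y = 1283/1059  [D, A, B are collinear ∩ CB ⟂ DA]
   → B = (-1100/353, 1283/1059)

B = (-1100/353, 1283/1059)
C = (-4, 7/3)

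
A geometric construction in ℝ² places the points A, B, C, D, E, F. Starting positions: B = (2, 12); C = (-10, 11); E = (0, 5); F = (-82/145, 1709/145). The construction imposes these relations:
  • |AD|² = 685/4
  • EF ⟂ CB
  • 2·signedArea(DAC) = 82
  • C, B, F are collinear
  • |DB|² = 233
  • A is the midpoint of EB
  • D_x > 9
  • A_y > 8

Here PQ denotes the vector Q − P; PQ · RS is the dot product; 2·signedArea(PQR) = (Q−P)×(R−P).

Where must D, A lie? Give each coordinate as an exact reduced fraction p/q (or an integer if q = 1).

A = (1, 17/2)
D = (10, -1)

1. A_x = 1  [A is the midpoint of EB]
2. A_y = 17/2  [A is the midpoint of EB]
   → A = (1, 17/2)
3. D_x = 10  [line -5/2·x + -11·y + 14 = 0 ∩ |DB|² = 233]
4. D_y = -1  [line -5/2·x + -11·y + 14 = 0 ∩ |DB|² = 233]
   → D = (10, -1)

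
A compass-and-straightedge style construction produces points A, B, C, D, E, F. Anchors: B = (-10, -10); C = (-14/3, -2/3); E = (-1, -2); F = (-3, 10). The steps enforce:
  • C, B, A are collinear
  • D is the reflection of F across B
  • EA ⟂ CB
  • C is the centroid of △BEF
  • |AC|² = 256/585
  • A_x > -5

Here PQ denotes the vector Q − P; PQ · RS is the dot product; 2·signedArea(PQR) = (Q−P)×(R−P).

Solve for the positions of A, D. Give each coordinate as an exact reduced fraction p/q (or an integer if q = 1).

1. A_x = -282/65  [C, B, A are collinear ∩ EA ⟂ CB]
2. A_y = -6/65  [C, B, A are collinear ∩ EA ⟂ CB]
   → A = (-282/65, -6/65)
3. D_x = -17  [D is the reflection of F across B]
4. D_y = -30  [D is the reflection of F across B]
   → D = (-17, -30)

A = (-282/65, -6/65)
D = (-17, -30)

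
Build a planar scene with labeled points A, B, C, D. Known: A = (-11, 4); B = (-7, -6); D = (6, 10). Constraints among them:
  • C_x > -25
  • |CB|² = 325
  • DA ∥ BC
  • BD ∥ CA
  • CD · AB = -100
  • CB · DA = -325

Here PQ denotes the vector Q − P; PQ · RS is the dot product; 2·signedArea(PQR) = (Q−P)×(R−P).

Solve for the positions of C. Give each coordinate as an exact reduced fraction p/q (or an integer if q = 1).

C = (-24, -12)

1. C_x = -24  [BD ∥ CA ∩ DA ∥ BC]
2. C_y = -12  [BD ∥ CA ∩ DA ∥ BC]
   → C = (-24, -12)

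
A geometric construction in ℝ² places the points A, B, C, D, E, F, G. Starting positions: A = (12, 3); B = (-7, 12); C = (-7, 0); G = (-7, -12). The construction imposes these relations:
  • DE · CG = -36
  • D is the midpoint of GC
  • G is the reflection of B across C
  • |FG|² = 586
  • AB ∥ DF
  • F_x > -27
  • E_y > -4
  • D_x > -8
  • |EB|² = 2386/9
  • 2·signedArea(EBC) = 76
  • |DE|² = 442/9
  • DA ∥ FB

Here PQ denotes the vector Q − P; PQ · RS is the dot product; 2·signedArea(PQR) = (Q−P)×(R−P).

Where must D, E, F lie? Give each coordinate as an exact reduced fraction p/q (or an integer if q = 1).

D = (-7, -6)
E = (-2/3, -3)
F = (-26, 3)

1. D_x = -7  [D is the midpoint of GC]
2. D_y = -6  [D is the midpoint of GC]
   → D = (-7, -6)
3. E_x = -2/3  [2·signedArea(EBC) = 76 ∩ DE · CG = -36]
4. E_y = -3  [2·signedArea(EBC) = 76 ∩ DE · CG = -36]
   → E = (-2/3, -3)
5. F_x = -26  [DA ∥ FB ∩ AB ∥ DF]
6. F_y = 3  [DA ∥ FB ∩ AB ∥ DF]
   → F = (-26, 3)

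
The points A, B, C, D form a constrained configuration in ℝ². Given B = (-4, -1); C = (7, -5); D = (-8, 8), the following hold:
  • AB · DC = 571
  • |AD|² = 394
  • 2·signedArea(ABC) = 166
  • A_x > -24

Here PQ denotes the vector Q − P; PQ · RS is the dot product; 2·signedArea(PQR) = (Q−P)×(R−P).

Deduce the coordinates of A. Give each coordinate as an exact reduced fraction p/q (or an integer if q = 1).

A = (-23, 21)

1. A_x = -23  [2·signedArea(ABC) = 166 ∩ AB · DC = 571]
2. A_y = 21  [2·signedArea(ABC) = 166 ∩ AB · DC = 571]
   → A = (-23, 21)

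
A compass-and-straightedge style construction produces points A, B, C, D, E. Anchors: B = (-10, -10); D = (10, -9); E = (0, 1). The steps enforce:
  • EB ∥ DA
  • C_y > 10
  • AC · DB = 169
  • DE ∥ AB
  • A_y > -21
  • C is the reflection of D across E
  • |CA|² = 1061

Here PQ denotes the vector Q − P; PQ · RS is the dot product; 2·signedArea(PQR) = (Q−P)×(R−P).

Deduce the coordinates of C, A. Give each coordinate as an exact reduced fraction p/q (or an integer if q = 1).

1. C_x = -10  [C is the reflection of D across E]
2. C_y = 11  [C is the reflection of D across E]
   → C = (-10, 11)
3. A_x = 0  [DE ∥ AB ∩ EB ∥ DA]
4. A_y = -20  [DE ∥ AB ∩ EB ∥ DA]
   → A = (0, -20)

A = (0, -20)
C = (-10, 11)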